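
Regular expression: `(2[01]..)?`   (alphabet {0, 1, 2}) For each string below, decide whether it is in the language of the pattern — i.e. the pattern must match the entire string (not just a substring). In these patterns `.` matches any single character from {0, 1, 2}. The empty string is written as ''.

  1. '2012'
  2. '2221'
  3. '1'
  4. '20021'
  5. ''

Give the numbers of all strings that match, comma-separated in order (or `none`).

1 → match
2 → no match
3 → no match
4 → no match
5 → match

1, 5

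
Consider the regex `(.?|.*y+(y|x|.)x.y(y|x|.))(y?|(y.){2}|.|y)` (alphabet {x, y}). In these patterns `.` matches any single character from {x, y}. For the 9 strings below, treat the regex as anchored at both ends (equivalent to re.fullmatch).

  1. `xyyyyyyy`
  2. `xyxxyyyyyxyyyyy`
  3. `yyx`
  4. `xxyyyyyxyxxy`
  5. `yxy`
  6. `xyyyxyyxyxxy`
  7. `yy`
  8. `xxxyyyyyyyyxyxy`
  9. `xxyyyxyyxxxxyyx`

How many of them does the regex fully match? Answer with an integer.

1 → no match
2 → no match
3 → no match
4 → no match
5 → no match
6 → no match
7 → match
8 → no match
9 → no match
Total matched: 1

1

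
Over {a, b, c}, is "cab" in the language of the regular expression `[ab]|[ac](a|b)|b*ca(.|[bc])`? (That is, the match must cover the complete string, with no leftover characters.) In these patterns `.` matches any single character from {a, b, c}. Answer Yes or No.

Yes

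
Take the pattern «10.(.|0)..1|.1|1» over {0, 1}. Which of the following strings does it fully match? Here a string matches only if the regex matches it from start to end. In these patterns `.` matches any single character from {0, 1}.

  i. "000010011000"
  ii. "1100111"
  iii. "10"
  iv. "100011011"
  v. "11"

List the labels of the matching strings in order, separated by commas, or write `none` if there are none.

i → no match — must end with "1"
ii → no match
iii → no match — must end with "1"
iv → no match
v → match

v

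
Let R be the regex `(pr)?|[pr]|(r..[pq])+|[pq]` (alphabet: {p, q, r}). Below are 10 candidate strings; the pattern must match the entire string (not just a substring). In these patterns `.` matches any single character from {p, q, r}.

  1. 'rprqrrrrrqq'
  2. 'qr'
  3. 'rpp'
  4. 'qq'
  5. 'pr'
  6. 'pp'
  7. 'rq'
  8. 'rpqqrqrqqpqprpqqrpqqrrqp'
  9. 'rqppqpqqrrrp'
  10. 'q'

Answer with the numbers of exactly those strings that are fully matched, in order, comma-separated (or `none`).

5, 10

1. 'rprqrrrrrqq' → no match
2. 'qr' → no match
3. 'rpp' → no match
4. 'qq' → no match
5. 'pr' → match
6. 'pp' → no match
7. 'rq' → no match
8 → no match
9. 'rqppqpqqrrrp' → no match
10. 'q' → match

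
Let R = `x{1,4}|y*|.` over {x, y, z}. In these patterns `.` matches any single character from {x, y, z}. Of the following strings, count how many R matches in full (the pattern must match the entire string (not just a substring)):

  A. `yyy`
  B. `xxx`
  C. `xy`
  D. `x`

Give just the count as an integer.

A → match
B → match
C → no match
D → match
Total matched: 3

3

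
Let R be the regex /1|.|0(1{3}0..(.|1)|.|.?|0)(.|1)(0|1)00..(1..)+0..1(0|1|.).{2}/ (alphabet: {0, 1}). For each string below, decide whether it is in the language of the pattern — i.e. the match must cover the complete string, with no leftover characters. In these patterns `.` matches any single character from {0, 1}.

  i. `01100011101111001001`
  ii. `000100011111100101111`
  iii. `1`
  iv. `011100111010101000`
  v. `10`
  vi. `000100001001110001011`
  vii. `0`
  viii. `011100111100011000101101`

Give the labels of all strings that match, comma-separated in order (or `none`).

i → no match
ii → match
iii → match
iv → match
v → no match
vi → match
vii → match
viii → match

ii, iii, iv, vi, vii, viii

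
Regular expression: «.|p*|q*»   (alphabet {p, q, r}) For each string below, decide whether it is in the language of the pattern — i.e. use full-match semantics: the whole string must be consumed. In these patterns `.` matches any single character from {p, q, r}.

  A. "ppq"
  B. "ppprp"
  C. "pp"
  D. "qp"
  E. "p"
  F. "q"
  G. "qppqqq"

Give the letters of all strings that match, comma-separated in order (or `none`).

C, E, F

A → no match
B → no match
C → match
D → no match
E → match
F → match
G → no match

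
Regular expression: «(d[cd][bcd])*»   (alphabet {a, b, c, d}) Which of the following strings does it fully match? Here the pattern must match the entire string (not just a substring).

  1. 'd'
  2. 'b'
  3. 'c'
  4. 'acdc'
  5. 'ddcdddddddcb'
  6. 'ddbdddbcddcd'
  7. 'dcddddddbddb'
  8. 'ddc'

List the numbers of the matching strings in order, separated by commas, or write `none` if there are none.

1 → no match
2 → no match
3 → no match
4 → no match
5 → match
6 → no match
7 → match
8 → match

5, 7, 8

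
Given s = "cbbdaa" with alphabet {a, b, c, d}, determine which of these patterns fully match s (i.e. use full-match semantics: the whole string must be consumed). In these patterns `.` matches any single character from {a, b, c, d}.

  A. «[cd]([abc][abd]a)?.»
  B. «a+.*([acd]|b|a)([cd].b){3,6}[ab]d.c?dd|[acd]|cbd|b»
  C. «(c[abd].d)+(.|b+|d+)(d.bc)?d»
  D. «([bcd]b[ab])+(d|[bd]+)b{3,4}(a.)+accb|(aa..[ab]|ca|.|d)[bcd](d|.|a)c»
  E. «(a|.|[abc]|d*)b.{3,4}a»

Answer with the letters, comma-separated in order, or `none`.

A → no match
B → no match
C → no match — must end with "d"
D → no match
E → match

E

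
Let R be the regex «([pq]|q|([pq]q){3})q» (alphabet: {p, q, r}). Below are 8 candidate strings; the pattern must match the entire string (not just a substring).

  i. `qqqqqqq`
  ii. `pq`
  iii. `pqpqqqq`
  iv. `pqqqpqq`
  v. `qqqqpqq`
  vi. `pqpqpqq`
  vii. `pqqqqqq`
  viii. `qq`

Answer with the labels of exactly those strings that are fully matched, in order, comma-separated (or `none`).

i, ii, iii, iv, v, vi, vii, viii

i → match
ii → match
iii → match
iv → match
v → match
vi → match
vii → match
viii → match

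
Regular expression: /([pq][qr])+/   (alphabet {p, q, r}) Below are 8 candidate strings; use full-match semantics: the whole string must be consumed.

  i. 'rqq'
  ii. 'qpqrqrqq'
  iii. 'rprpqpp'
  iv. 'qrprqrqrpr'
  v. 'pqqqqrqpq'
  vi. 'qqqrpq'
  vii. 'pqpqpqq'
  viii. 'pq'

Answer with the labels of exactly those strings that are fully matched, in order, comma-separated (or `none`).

iv, vi, viii

i → no match
ii → no match
iii → no match
iv → match
v → no match
vi → match
vii → no match
viii → match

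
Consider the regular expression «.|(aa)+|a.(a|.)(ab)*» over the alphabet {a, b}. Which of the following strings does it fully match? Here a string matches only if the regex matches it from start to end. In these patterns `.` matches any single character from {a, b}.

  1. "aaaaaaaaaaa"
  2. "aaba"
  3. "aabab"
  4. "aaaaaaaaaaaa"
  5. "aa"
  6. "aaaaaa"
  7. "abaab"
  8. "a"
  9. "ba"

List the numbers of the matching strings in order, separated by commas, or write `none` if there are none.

3, 4, 5, 6, 7, 8

1 → no match
2 → no match
3 → match
4 → match
5 → match
6 → match
7 → match
8 → match
9 → no match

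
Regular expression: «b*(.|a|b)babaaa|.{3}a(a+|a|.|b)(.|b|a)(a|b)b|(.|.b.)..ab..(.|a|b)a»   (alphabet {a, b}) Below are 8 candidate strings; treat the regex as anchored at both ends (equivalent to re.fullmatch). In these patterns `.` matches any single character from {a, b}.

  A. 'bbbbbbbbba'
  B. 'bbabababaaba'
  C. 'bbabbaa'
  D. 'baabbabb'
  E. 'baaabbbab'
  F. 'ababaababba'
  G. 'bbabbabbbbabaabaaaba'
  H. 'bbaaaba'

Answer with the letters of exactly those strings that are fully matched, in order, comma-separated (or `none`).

A → no match
B → no match
C → no match
D → no match
E → no match
F → match
G → no match
H → no match

F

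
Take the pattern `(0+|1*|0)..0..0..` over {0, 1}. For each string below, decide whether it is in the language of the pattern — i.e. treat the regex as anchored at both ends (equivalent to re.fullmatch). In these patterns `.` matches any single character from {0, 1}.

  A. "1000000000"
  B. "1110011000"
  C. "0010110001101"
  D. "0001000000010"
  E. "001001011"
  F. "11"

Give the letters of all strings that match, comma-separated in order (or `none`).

A → no match
B → match
C → no match
D → no match
E → match
F → no match

B, E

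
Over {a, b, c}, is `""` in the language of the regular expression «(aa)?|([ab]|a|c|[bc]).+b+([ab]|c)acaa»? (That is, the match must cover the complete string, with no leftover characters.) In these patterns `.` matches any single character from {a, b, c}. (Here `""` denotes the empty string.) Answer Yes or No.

Yes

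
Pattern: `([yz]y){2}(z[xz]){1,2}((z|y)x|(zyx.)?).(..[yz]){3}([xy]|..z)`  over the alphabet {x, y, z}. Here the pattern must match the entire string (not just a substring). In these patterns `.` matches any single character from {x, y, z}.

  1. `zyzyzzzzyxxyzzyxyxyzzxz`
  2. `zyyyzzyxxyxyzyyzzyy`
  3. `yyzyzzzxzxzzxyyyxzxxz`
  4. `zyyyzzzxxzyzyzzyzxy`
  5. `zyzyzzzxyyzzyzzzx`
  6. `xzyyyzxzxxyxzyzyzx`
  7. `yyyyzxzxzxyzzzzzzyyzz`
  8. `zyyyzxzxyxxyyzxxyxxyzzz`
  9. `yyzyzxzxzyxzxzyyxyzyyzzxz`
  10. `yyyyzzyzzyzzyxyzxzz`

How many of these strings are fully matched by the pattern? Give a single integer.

8

1 → match
2 → match
3 → match
4 → no match
5 → match
6 → no match
7 → match
8 → match
9 → match
10 → match
Total matched: 8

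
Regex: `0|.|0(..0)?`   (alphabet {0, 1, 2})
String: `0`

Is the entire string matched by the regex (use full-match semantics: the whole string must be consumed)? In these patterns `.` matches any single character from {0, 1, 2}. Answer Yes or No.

Yes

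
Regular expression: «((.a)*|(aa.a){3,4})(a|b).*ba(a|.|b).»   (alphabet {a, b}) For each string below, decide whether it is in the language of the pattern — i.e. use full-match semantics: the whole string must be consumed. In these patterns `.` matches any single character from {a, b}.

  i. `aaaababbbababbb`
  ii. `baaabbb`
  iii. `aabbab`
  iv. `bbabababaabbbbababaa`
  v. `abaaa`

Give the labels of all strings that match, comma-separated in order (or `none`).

i → no match
ii → no match
iii → no match
iv → no match
v → match

v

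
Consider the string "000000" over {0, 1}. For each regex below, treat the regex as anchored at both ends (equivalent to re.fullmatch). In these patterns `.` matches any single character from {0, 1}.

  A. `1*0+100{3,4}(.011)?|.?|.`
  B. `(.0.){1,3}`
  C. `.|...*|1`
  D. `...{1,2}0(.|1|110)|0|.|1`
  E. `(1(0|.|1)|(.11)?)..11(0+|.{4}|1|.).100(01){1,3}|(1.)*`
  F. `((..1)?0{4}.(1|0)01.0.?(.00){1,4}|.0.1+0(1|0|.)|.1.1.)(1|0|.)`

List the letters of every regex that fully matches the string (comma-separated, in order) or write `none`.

B, C, D

A → no match
B → match
C → match
D → match
E → no match
F → no match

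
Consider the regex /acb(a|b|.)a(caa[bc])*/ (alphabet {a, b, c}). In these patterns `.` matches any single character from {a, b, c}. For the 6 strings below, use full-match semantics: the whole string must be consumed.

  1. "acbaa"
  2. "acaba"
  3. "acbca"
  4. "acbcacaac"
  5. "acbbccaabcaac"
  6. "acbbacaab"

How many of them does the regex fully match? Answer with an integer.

1 → match
2 → no match — must start with "acb"
3 → match
4 → match
5 → no match
6 → match
Total matched: 4

4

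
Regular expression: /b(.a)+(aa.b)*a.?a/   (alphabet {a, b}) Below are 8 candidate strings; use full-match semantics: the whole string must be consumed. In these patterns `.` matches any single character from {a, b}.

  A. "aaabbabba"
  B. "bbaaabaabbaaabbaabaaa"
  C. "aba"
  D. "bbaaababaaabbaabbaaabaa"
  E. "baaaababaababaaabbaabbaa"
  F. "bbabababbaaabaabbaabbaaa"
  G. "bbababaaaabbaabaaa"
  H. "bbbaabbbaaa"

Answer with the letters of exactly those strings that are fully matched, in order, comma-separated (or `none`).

D

A → no match — must start with "b"
B → no match
C → no match — must start with "b"
D → match
E → no match
F → no match
G → no match
H → no match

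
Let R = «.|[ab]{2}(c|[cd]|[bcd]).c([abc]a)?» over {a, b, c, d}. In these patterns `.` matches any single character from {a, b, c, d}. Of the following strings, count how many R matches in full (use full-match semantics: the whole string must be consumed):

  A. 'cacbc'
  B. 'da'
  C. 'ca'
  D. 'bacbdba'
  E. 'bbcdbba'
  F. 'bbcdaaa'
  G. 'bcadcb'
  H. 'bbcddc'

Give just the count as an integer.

0

A → no match
B → no match
C → no match
D → no match
E → no match
F → no match
G → no match
H → no match
Total matched: 0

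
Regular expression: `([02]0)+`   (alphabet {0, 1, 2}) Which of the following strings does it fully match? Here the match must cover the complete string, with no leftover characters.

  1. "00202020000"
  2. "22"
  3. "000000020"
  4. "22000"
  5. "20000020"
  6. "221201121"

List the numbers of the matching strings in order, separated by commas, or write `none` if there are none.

1 → no match
2 → no match — must end with "0"
3 → no match
4 → no match
5 → match
6 → no match — must end with "0"

5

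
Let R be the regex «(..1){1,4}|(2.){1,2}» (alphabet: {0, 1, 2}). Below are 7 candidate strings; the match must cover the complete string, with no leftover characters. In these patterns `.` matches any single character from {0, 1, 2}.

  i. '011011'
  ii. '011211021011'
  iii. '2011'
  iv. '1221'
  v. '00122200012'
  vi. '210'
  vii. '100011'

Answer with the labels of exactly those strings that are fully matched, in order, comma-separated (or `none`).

i, ii

i → match
ii → match
iii → no match
iv → no match
v → no match
vi → no match
vii → no match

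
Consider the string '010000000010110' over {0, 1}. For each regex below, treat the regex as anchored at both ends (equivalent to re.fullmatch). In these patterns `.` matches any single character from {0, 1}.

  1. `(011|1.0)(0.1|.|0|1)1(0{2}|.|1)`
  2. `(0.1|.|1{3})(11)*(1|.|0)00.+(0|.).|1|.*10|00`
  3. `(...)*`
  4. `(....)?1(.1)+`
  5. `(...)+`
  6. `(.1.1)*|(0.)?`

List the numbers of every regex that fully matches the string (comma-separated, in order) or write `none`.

2, 3, 5

1 → no match
2 → match
3 → match
4 → no match — must end with '1'
5 → match
6 → no match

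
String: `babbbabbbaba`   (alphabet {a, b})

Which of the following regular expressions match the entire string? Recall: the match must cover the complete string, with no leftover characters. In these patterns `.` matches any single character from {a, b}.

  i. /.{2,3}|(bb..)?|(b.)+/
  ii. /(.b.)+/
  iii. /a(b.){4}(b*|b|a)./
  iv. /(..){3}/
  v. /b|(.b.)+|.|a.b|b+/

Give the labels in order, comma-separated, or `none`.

i → match
ii → no match
iii → no match — must start with `ab`
iv → no match
v → no match

i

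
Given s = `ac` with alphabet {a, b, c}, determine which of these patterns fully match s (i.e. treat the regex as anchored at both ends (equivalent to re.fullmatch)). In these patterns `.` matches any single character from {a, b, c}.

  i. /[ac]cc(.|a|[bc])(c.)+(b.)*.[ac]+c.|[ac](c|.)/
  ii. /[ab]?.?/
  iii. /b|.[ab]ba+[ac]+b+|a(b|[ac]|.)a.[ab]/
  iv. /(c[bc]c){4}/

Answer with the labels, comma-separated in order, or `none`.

i, ii

i → match
ii → match
iii → no match
iv → no match — must start with `c`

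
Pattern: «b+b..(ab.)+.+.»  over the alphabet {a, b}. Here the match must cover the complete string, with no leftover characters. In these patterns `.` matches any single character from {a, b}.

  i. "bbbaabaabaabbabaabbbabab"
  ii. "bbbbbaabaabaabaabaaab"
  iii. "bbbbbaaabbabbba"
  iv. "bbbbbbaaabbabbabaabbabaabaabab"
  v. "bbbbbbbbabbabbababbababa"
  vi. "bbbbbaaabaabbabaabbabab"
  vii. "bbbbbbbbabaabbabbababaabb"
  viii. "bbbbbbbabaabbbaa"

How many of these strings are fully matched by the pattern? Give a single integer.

i → match
ii → match
iii → match
iv → match
v → match
vi → match
vii → match
viii → match
Total matched: 8

8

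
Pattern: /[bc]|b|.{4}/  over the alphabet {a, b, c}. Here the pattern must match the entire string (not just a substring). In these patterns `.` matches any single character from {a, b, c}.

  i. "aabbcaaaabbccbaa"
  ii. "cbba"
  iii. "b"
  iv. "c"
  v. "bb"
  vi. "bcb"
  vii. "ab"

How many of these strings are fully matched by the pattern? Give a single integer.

i → no match
ii → match
iii → match
iv → match
v → no match
vi → no match
vii → no match
Total matched: 3

3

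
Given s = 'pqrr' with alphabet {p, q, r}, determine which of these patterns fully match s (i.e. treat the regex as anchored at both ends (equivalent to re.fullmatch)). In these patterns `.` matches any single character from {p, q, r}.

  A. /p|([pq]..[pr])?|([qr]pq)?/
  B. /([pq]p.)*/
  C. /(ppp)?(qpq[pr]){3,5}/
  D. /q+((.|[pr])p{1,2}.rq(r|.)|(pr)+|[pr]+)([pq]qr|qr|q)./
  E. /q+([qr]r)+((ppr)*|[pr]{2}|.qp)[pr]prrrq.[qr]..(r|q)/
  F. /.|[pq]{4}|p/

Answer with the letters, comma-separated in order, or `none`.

A

A → match
B → no match
C → no match
D → no match — must start with 'q'
E → no match — must start with 'q'
F → no match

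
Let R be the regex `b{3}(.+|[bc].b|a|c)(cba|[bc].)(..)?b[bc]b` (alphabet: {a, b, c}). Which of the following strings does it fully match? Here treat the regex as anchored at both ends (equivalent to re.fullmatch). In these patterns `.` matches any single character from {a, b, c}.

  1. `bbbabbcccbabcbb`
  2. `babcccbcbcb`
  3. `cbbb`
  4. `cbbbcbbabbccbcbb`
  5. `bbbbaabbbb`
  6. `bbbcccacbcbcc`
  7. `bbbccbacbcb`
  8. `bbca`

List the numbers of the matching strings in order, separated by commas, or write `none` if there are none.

1 → no match
2 → no match
3 → no match — must start with `b`
4 → no match — must start with `b`
5 → no match
6 → no match — must end with `b`
7 → match
8 → no match — must end with `b`

7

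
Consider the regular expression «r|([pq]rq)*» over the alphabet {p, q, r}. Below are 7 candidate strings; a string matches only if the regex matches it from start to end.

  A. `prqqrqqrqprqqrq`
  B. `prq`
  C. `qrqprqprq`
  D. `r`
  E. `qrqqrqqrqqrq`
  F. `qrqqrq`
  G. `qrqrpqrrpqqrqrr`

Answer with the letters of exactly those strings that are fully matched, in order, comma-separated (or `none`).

A, B, C, D, E, F

A → match
B → match
C → match
D → match
E → match
F → match
G → no match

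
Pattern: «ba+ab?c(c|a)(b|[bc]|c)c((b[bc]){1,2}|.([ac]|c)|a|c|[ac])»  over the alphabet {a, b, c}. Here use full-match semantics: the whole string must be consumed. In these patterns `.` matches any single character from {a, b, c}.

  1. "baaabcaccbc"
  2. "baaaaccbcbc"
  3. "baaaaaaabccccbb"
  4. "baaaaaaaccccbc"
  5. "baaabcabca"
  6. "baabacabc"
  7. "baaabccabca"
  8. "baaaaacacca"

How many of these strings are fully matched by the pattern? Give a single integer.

6

1 → match
2 → match
3 → match
4 → match
5 → match
6 → no match
7 → no match
8 → match
Total matched: 6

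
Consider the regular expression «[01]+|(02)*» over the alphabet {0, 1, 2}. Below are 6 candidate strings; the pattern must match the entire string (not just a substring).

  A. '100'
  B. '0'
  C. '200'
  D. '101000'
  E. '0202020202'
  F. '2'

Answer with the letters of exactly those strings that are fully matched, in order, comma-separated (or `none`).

A, B, D, E

A. '100' → match
B. '0' → match
C. '200' → no match
D. '101000' → match
E. '0202020202' → match
F. '2' → no match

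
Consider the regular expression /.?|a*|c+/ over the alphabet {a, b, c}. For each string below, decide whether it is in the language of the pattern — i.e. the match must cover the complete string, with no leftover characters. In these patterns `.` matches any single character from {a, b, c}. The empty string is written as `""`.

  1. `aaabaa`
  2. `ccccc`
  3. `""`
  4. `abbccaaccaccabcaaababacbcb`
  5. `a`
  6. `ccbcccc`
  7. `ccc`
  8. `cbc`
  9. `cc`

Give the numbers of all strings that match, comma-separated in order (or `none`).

2, 3, 5, 7, 9

1 → no match
2 → match
3 → match
4 → no match
5 → match
6 → no match
7 → match
8 → no match
9 → match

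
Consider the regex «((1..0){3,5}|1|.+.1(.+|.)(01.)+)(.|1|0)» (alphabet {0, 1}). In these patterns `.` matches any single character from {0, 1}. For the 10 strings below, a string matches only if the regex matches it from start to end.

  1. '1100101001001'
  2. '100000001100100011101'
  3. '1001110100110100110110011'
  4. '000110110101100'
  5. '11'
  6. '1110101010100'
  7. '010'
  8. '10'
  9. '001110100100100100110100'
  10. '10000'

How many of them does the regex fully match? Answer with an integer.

4

1 → no match
2 → no match
3 → no match
4 → no match
5 → match
6 → match
7 → no match
8 → match
9 → match
10 → no match
Total matched: 4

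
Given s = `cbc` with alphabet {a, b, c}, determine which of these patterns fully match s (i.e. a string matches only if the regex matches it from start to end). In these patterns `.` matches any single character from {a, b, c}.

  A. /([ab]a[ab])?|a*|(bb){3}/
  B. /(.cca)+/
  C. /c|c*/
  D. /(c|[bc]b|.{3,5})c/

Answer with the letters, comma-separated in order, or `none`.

A → no match
B → no match — must end with `cca`
C → no match
D → match

D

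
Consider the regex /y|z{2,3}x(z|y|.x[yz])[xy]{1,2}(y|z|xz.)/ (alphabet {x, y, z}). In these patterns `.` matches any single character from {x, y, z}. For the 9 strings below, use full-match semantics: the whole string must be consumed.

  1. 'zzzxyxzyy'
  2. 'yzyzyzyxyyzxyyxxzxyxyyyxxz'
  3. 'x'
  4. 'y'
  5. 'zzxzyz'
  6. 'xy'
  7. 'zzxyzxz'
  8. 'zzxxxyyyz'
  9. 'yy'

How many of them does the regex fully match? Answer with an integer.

1 → match
2 → no match
3 → no match
4 → match
5 → match
6 → no match
7 → no match
8 → match
9 → no match
Total matched: 4

4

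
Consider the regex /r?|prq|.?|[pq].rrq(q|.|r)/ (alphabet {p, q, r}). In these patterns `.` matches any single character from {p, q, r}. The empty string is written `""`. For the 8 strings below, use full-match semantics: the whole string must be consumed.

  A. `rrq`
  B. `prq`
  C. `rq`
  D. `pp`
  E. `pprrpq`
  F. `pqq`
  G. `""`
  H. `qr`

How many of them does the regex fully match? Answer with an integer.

A → no match
B → match
C → no match
D → no match
E → no match
F → no match
G → match
H → no match
Total matched: 2

2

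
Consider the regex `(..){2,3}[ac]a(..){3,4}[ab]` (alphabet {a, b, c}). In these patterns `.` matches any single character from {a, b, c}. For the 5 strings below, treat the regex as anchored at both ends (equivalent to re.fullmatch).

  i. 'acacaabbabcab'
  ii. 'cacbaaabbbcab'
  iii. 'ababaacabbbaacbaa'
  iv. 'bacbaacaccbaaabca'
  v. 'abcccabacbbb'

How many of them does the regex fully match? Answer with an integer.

4

i → match
ii → match
iii → match
iv → match
v. 'abcccabacbbb' → no match
Total matched: 4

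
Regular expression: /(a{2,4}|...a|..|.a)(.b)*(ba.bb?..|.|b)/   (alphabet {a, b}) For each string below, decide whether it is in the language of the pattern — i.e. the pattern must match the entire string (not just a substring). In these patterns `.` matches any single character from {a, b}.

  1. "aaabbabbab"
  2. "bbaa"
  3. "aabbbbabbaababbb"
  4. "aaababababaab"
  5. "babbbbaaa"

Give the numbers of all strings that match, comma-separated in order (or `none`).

1 → match
2 → no match
3 → no match
4 → no match
5 → no match

1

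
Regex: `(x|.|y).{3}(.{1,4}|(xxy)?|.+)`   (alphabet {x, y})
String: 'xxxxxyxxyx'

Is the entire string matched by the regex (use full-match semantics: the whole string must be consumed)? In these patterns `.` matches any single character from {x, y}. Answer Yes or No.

Yes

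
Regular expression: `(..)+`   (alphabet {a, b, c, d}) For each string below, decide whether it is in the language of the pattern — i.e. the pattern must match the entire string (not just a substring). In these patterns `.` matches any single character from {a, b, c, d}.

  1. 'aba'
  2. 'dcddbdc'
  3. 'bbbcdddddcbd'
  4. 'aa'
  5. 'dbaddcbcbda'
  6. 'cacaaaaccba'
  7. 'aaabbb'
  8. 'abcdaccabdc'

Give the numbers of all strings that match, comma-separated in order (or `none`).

3, 4, 7

1 → no match
2 → no match
3 → match
4 → match
5 → no match
6 → no match
7 → match
8 → no match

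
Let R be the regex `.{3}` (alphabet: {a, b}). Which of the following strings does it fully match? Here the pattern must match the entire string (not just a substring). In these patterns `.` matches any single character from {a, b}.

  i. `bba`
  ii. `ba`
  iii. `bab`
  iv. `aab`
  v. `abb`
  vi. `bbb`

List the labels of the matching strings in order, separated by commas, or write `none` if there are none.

i → match
ii → no match
iii → match
iv → match
v → match
vi → match

i, iii, iv, v, vi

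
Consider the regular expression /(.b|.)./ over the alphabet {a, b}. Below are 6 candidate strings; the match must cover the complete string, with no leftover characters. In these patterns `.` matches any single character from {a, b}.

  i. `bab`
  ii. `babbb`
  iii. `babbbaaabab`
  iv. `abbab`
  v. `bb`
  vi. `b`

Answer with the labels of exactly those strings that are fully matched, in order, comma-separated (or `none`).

i. `bab` → no match
ii. `babbb` → no match
iii. `babbbaaabab` → no match
iv. `abbab` → no match
v. `bb` → match
vi. `b` → no match

v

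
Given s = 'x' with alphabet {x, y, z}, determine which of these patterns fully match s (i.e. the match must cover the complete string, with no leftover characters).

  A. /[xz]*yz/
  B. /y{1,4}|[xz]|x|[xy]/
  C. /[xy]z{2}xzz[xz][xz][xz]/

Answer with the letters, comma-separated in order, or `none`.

B

A → no match — must end with 'yz'
B → match
C → no match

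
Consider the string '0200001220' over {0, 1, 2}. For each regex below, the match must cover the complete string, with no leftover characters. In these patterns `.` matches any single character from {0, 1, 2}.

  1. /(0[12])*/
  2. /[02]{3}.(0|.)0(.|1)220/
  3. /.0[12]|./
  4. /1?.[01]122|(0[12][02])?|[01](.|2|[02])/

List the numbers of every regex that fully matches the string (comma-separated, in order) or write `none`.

2

1 → no match
2 → match
3 → no match
4 → no match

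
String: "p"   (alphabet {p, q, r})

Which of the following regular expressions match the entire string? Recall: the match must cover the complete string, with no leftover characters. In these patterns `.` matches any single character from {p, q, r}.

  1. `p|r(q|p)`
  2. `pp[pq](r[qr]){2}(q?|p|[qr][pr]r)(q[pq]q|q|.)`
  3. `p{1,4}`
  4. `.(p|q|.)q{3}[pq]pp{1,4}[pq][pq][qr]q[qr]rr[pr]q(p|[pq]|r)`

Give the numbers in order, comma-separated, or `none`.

1 → match
2 → no match — must start with "pp"
3 → match
4 → no match

1, 3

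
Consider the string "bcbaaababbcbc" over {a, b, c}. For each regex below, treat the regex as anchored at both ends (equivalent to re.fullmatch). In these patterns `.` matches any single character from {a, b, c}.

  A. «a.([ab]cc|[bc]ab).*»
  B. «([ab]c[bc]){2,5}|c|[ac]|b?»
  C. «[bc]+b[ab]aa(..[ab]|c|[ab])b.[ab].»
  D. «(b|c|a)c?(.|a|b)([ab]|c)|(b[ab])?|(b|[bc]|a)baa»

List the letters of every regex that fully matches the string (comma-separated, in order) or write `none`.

A → no match — must start with "a"
B → no match
C → match
D → no match

C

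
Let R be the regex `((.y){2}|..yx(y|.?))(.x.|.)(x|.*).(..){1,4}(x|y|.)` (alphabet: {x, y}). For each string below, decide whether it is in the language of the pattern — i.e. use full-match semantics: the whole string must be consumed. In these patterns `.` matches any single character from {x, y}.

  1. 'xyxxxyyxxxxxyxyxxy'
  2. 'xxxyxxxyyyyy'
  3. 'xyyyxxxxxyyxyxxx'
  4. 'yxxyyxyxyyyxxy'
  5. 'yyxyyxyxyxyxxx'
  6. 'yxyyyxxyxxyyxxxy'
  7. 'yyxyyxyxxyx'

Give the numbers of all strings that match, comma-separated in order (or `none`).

1 → no match
2 → no match
3 → match
4 → no match
5 → match
6 → no match
7 → match

3, 5, 7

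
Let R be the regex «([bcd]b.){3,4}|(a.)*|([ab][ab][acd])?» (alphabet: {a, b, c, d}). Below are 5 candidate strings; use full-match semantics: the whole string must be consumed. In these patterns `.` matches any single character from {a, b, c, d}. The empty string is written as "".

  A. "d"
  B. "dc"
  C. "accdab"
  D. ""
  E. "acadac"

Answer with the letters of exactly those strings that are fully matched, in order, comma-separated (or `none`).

D, E

A → no match
B → no match
C → no match
D → match
E → match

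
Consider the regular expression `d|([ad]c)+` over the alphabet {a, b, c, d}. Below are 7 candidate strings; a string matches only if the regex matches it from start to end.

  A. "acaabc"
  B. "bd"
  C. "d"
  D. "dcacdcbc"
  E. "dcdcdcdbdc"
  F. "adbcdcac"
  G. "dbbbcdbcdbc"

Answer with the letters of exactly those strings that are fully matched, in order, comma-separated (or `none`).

C

A. "acaabc" → no match
B. "bd" → no match
C. "d" → match
D. "dcacdcbc" → no match
E. "dcdcdcdbdc" → no match
F. "adbcdcac" → no match
G. "dbbbcdbcdbc" → no match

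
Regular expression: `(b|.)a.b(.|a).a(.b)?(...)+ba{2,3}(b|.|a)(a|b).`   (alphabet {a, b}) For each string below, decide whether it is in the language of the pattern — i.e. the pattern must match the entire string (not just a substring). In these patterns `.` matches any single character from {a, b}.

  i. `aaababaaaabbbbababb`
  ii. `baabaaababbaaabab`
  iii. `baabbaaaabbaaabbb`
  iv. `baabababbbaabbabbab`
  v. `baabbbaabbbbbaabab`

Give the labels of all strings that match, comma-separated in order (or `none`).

ii, iii, v

i → no match
ii → match
iii → match
iv → no match
v → match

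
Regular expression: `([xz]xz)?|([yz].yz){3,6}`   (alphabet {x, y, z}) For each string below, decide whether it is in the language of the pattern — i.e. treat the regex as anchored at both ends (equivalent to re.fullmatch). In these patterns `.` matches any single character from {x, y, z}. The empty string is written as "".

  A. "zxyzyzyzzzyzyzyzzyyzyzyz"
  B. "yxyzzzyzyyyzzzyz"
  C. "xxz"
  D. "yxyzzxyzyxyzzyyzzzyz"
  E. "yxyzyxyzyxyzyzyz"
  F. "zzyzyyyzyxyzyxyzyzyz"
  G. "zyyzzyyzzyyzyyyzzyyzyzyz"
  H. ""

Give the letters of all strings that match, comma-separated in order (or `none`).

A, B, C, D, E, F, G, H

A → match
B → match
C → match
D → match
E → match
F → match
G → match
H → match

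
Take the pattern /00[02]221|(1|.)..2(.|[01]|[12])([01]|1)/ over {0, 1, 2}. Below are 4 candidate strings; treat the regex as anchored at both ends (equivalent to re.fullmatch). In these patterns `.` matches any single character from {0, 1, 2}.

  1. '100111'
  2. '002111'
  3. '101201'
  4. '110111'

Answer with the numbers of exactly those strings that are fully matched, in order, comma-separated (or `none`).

3

1 → no match
2 → no match
3 → match
4 → no match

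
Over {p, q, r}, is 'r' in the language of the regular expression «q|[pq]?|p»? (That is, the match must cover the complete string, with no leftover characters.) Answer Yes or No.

No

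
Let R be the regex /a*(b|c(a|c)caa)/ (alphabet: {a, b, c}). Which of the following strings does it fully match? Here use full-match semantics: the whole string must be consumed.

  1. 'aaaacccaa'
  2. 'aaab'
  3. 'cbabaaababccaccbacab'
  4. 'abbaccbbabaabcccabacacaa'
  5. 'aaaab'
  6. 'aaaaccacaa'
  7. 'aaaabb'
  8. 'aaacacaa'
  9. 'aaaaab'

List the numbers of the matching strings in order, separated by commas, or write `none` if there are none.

1, 2, 5, 8, 9

1. 'aaaacccaa' → match
2. 'aaab' → match
3 → no match
4 → no match
5. 'aaaab' → match
6. 'aaaaccacaa' → no match
7. 'aaaabb' → no match
8. 'aaacacaa' → match
9. 'aaaaab' → match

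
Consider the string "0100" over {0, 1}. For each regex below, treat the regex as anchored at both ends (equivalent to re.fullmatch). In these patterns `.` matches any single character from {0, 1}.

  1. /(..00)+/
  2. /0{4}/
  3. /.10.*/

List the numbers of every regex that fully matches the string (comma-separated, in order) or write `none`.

1 → match
2 → no match
3 → match

1, 3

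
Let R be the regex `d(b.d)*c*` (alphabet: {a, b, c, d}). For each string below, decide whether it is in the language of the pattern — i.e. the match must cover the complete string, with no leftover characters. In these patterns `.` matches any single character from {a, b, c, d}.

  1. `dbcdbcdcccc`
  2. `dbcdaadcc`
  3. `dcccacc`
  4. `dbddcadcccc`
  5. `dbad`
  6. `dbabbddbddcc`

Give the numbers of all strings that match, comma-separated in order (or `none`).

1 → match
2 → no match
3 → no match
4 → no match
5 → match
6 → no match

1, 5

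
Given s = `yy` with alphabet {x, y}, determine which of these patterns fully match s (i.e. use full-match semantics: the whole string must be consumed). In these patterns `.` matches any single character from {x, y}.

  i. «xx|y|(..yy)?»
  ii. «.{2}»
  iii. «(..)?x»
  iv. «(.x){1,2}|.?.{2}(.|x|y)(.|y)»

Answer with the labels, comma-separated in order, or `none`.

i → no match
ii → match
iii → no match — must end with `x`
iv → no match

ii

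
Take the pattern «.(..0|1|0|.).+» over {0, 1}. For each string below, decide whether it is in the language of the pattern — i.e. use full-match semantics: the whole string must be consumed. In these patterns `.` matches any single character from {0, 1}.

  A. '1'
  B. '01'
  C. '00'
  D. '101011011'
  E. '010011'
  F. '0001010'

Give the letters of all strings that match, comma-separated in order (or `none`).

D, E, F

A. '1' → no match
B. '01' → no match
C. '00' → no match
D. '101011011' → match
E. '010011' → match
F. '0001010' → match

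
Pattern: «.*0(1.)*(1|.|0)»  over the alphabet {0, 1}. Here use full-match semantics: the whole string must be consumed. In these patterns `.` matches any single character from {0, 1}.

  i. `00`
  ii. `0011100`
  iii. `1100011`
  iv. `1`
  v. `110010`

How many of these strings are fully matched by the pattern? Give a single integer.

i → match
ii → match
iii → no match
iv → no match
v → no match
Total matched: 2

2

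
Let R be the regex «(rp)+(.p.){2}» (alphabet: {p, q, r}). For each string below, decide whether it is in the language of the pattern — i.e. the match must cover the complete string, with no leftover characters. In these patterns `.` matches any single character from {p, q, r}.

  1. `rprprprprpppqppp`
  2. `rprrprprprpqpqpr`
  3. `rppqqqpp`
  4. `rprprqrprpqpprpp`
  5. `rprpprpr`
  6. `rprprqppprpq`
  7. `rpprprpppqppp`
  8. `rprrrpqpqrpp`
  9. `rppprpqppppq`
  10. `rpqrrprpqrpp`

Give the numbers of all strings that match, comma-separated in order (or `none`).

1 → match
2 → no match
3. `rppqqqpp` → no match
4 → no match
5. `rprpprpr` → match
6. `rprprqppprpq` → no match
7 → no match
8. `rprrrpqpqrpp` → no match
9. `rppprpqppppq` → no match
10. `rpqrrprpqrpp` → no match

1, 5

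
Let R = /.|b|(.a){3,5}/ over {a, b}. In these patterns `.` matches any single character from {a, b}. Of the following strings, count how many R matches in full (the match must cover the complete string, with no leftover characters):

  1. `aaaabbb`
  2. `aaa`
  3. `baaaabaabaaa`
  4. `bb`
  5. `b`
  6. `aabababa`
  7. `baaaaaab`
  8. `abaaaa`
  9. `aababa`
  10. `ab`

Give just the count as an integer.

3

1 → no match
2 → no match
3 → no match
4 → no match
5 → match
6 → match
7 → no match
8 → no match
9 → match
10 → no match
Total matched: 3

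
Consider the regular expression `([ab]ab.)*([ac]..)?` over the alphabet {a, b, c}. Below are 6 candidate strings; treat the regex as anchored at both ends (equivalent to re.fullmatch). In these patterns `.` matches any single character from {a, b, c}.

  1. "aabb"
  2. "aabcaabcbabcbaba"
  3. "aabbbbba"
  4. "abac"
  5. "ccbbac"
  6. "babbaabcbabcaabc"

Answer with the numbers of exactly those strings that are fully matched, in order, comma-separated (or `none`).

1 → match
2 → match
3 → no match
4 → no match
5 → no match
6 → match

1, 2, 6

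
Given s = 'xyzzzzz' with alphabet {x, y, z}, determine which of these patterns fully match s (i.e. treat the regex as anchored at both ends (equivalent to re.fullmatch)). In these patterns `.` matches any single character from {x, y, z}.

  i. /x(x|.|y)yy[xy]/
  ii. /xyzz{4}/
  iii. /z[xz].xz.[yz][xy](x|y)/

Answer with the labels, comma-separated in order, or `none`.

i → no match
ii → match
iii → no match — must start with 'z'

ii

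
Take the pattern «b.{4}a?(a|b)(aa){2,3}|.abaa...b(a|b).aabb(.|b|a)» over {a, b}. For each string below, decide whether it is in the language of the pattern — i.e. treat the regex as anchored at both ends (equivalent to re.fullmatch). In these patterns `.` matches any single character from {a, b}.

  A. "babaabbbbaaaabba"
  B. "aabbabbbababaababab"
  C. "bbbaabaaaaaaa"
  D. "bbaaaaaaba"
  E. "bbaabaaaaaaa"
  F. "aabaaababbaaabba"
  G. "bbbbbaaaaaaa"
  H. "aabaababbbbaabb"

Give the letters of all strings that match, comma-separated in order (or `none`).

A → match
B → no match
C → no match
D → no match
E → match
F → match
G → match
H → no match

A, E, F, G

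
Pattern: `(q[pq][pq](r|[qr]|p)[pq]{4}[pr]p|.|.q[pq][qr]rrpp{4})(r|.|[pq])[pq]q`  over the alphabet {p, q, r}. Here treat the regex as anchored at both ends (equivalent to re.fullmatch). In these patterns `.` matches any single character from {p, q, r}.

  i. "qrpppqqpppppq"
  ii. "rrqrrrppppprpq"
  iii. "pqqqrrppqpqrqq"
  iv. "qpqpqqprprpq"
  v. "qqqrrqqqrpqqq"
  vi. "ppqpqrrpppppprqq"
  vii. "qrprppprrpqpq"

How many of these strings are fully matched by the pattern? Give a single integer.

i → no match
ii → no match
iii → no match
iv → no match
v → no match
vi → no match
vii → no match
Total matched: 0

0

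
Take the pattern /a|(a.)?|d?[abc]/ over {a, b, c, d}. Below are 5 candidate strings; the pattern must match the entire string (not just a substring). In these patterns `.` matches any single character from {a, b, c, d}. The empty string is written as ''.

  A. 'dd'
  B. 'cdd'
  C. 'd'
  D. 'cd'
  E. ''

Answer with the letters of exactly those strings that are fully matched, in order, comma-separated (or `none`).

E

A → no match
B → no match
C → no match
D → no match
E → match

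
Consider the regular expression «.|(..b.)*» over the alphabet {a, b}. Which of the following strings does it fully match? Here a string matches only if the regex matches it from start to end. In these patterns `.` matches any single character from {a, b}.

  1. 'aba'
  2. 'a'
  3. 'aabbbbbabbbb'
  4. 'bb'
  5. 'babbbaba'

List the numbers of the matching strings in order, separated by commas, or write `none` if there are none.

2, 3, 5

1. 'aba' → no match
2. 'a' → match
3. 'aabbbbbabbbb' → match
4. 'bb' → no match
5. 'babbbaba' → match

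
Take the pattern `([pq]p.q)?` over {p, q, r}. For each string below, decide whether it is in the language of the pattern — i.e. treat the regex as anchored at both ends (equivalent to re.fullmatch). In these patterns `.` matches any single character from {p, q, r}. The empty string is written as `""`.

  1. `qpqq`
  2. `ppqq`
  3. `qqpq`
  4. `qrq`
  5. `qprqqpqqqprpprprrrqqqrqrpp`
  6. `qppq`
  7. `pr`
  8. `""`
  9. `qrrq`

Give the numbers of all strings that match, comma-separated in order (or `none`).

1, 2, 6, 8

1. `qpqq` → match
2. `ppqq` → match
3. `qqpq` → no match
4. `qrq` → no match
5 → no match
6. `qppq` → match
7. `pr` → no match
8. `""` → match
9. `qrrq` → no match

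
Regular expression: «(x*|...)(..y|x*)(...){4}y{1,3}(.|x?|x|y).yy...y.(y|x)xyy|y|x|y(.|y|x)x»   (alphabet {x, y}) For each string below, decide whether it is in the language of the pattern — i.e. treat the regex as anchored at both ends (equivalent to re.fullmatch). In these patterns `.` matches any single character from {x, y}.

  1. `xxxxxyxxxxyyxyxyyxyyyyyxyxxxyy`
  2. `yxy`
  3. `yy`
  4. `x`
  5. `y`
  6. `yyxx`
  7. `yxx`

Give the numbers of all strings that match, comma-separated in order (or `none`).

1 → match
2 → no match
3 → no match
4 → match
5 → match
6 → no match
7 → match

1, 4, 5, 7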